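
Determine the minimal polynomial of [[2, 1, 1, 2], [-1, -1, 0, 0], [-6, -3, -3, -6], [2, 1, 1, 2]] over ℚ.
The characteristic polynomial factors as x^4. The minimal polynomial is ∏(x - λ)^{k_λ} where k_λ is the size of the largest Jordan block at λ.

For λ = 0: rank(A) = 2, and the largest Jordan block has size 3 (the smallest k with rank(A^k) = rank(A^(k+1))).

So m_A(x) = x^3.

m_A(x) = x^3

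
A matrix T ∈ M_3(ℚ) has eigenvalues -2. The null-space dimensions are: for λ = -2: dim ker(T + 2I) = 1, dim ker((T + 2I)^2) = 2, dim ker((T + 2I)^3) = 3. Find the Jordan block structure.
Jordan blocks: (-2, 3)

λ = -2: successive nullity increments [1, 1, 1] count blocks of size ≥ k; block sizes are [3].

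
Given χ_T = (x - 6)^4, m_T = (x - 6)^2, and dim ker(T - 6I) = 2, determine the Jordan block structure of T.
λ = 6: algebraic multiplicity 4 (exponent in χ_T), largest block size 2 (exponent in m_T), 2 blocks (geometric multiplicity). These force block sizes [2, 2].

Jordan blocks: (6, 2), (6, 2)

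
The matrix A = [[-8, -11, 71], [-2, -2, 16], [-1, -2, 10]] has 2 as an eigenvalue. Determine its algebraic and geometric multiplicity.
The characteristic polynomial is (x - 2)(x + 1)^2, so the factor x - 2 appears with exponent 1: the algebraic multiplicity is 1.

rank(A - 2I) = 2, so the eigenspace has dimension 3 - 2 = 1: the geometric multiplicity is 1.

algebraic multiplicity 1, geometric multiplicity 1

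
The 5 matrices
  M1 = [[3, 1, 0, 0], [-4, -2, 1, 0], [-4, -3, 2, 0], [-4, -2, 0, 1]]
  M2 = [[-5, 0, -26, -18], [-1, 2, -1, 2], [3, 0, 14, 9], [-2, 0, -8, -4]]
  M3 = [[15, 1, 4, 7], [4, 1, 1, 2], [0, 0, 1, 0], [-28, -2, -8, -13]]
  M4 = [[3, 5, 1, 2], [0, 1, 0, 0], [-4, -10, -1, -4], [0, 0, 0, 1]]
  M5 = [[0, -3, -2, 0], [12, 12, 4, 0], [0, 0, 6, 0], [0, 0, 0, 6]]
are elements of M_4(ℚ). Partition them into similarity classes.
Characteristic polynomials: χ_{M1} = (x - 1)^4, χ_{M2} = (x - 2)^3(x - 1), χ_{M3} = (x - 1)^4, χ_{M4} = (x - 1)^4, χ_{M5} = (x - 6)^4.

{M1, M3}: invariant factors x - 1, (x - 1)^3.

{M2}: invariant factors (x - 2)^3(x - 1).

{M4}: invariant factors x - 1, x - 1, (x - 1)^2.

{M5}: invariant factors x - 6, x - 6, (x - 6)^2.

Matrices are similar if and only if their invariant-factor lists agree; the partition into similarity classes is {M1, M3}, {M2}, {M4}, {M5}.

4 classes: {M1, M3}, {M2}, {M4}, {M5}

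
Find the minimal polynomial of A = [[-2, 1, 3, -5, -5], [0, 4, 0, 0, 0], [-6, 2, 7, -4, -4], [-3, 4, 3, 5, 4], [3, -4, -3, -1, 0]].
m_A(x) = (x - 4)^2(x - 1)

The characteristic polynomial factors as (x - 4)^3(x - 1)^2. The minimal polynomial is ∏(x - λ)^{k_λ} where k_λ is the size of the largest Jordan block at λ.

For λ = 1: rank(A - I) = 3, and the largest Jordan block has size 1 (the smallest k with rank((A - I)^k) = rank((A - I)^(k+1))).
For λ = 4: rank(A - 4I) = 3, and the largest Jordan block has size 2 (the smallest k with rank((A - 4I)^k) = rank((A - 4I)^(k+1))).

So m_A(x) = (x - 4)^2(x - 1).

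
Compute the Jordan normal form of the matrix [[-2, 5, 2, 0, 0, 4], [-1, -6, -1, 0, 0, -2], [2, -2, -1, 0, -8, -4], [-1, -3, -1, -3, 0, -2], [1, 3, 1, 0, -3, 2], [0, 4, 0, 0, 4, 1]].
The characteristic polynomial is det(xI - A) = (x - 1)(x + 3)^5, so the eigenvalues are -3 (algebraic multiplicity 5), 1 (algebraic multiplicity 1).

For λ = -3: rank(A + 3I) = 3, rank((A + 3I)^2) = 2, rank((A + 3I)^3) = 1. The eigenspace has dimension 6 - 3 = 3, so there are 3 Jordan blocks; the rank sequence gives block sizes [3, 1, 1].

For λ = 1: algebraic multiplicity 1 gives one 1×1 block.

Assembling the blocks gives the Jordan form J above.

J = [[-3, 1, 0, 0, 0, 0], [0, -3, 1, 0, 0, 0], [0, 0, -3, 0, 0, 0], [0, 0, 0, -3, 0, 0], [0, 0, 0, 0, -3, 0], [0, 0, 0, 0, 0, 1]]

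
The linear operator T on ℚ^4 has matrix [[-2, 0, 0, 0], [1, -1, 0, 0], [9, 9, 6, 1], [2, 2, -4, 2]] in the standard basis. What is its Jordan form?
The characteristic polynomial is det(xI - A) = (x - 4)^2(x + 1)(x + 2), so the eigenvalues are -2 (algebraic multiplicity 1), -1 (algebraic multiplicity 1), 4 (algebraic multiplicity 2).

For λ = -2: algebraic multiplicity 1 gives one 1×1 block.

For λ = -1: algebraic multiplicity 1 gives one 1×1 block.

For λ = 4: rank(A - 4I) = 3, rank((A - 4I)^2) = 2. The eigenspace has dimension 4 - 3 = 1, so there is 1 Jordan block; the rank sequence gives block sizes [2].

Assembling the blocks gives the Jordan form J above.

J = [[-2, 0, 0, 0], [0, -1, 0, 0], [0, 0, 4, 1], [0, 0, 0, 4]]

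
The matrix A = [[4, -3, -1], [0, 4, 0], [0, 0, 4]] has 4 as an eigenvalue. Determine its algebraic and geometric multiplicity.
The characteristic polynomial is (x - 4)^3, so the factor x - 4 appears with exponent 3: the algebraic multiplicity is 3.

rank(A - 4I) = 1, so the eigenspace has dimension 3 - 1 = 2: the geometric multiplicity is 2.

Since 2 < 3, A is not diagonalizable.

algebraic multiplicity 3, geometric multiplicity 2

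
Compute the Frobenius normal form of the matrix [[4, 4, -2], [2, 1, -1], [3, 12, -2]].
R = [[0, 0, 2], [1, 0, -4], [0, 1, 3]]

The invariant factors of A (the non-unit diagonal entries of the Smith normal form of xI - A over ℚ[x]) are (x - 1)(x^2 - 2x + 2), each dividing the next. The characteristic polynomial is their product, (x - 1)(x^2 - 2x + 2).

The rational canonical form is the block-diagonal matrix of companion matrices C(f_i):
R = [[0, 0, 2], [1, 0, -4], [0, 1, 3]].

Note the characteristic polynomial does not split into linear factors over ℚ, so A has no Jordan form over ℚ; the rational canonical form exists over any field.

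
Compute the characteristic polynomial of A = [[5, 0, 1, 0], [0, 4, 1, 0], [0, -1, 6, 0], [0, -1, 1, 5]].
χ_A(x) = (x - 5)^4

xI - A = [[x - 5, 0, -1, 0], [0, x - 4, -1, 0], [0, 1, x - 6, 0], [0, 1, -1, x - 5]].

Expanding det(xI - A) along the first row:
det(xI - A) = + (x - 5)·det([[x - 4, -1, 0], [1, x - 6, 0], [1, -1, x - 5]]) - (0)·det([[0, -1, 0], [0, x - 6, 0], [0, -1, x - 5]]) + (-1)·det([[0, x - 4, 0], [0, 1, 0], [0, 1, x - 5]]) - (0)·det([[0, x - 4, -1], [0, 1, x - 6], [0, 1, -1]]).

Evaluating gives χ_A(x) = x^4 - 20x^3 + 150x^2 - 500x + 625 = (x - 5)^4.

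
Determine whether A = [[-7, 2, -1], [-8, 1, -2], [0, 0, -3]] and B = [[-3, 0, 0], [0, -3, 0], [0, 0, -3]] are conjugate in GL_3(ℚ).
Both have characteristic polynomial (x + 3)^3, but the minimal polynomial of A is (x + 3)^2 while the minimal polynomial of B is x + 3. The minimal polynomial is a similarity invariant, so A and B are not similar.

No.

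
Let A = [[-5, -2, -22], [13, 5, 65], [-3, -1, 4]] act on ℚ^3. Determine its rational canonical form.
The invariant factors of A (the non-unit diagonal entries of the Smith normal form of xI - A over ℚ[x]) are (x - 5)(x^2 + x + 5), each dividing the next. The characteristic polynomial is their product, (x - 5)(x^2 + x + 5).

The rational canonical form is the block-diagonal matrix of companion matrices C(f_i):
R = [[0, 0, 25], [1, 0, 0], [0, 1, 4]].

Note the characteristic polynomial does not split into linear factors over ℚ, so A has no Jordan form over ℚ; the rational canonical form exists over any field.

R = [[0, 0, 25], [1, 0, 0], [0, 1, 4]]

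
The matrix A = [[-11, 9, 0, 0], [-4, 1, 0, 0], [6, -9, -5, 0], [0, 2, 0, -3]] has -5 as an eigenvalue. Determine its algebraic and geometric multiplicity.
algebraic multiplicity 3, geometric multiplicity 2

The characteristic polynomial is (x + 3)(x + 5)^3, so the factor x + 5 appears with exponent 3: the algebraic multiplicity is 3.

rank(A + 5I) = 2, so the eigenspace has dimension 4 - 2 = 2: the geometric multiplicity is 2.

Since 2 < 3, A is not diagonalizable.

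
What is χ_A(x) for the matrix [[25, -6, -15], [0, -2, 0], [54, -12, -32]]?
xI - A = [[x - 25, 6, 15], [0, x + 2, 0], [-54, 12, x + 32]].

Expanding det(xI - A) along the first row:
det(xI - A) = + (x - 25)·det([[x + 2, 0], [12, x + 32]]) - (6)·det([[0, 0], [-54, x + 32]]) + (15)·det([[0, x + 2], [-54, 12]]).

Evaluating gives χ_A(x) = x^3 + 9x^2 + 24x + 20 = (x + 2)^2(x + 5).

χ_A(x) = (x + 2)^2(x + 5)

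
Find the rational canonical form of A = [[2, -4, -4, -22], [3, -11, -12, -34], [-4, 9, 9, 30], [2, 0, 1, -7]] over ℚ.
R = [[0, 0, 0, 0], [1, 0, 0, -9], [0, 1, 0, -15], [0, 0, 1, -7]]

The invariant factors of A (the non-unit diagonal entries of the Smith normal form of xI - A over ℚ[x]) are x(x + 1)(x + 3)^2, each dividing the next. The characteristic polynomial is their product, x(x + 1)(x + 3)^2.

The rational canonical form is the block-diagonal matrix of companion matrices C(f_i):
R = [[0, 0, 0, 0], [1, 0, 0, -9], [0, 1, 0, -15], [0, 0, 1, -7]].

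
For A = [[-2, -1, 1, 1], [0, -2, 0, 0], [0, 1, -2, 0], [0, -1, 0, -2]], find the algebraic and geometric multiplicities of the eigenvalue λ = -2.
algebraic multiplicity 4, geometric multiplicity 2

The characteristic polynomial is (x + 2)^4, so the factor x + 2 appears with exponent 4: the algebraic multiplicity is 4.

rank(A + 2I) = 2, so the eigenspace has dimension 4 - 2 = 2: the geometric multiplicity is 2.

Since 2 < 4, A is not diagonalizable.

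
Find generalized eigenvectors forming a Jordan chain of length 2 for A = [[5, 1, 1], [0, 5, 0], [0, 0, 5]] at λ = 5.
We seek v_1 ∈ ker((A - 5I)^2) \ ker(A - 5I), then set v_{i+1} = (A - 5I) v_i.

One such chain is v_1 = [[0, 0, 1]]^T, v_2 = [[1, 0, 0]]^T. Check: (A - 5I) v_2 = [[0, 0, 0]]^T = 0.

v_1 = [[0, 0, 1]]^T, v_2 = [[1, 0, 0]]^T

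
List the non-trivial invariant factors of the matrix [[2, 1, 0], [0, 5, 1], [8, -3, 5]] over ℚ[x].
(x - 4)^3

The Jordan structure of A has elementary divisors (x - 4)^3. Arranging the block sizes at each eigenvalue in decreasing order and taking row products gives the invariant factors.

Invariant factors (smallest first, each dividing the next): (x - 4)^3.

Check: the last factor (x - 4)^3 is the minimal polynomial, and the product (x - 4)^3 is the characteristic polynomial.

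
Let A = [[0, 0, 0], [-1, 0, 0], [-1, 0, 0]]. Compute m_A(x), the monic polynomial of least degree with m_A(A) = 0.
The characteristic polynomial factors as x^3. The minimal polynomial is ∏(x - λ)^{k_λ} where k_λ is the size of the largest Jordan block at λ.

For λ = 0: rank(A) = 1, and the largest Jordan block has size 2 (the smallest k with rank(A^k) = rank(A^(k+1))).

So m_A(x) = x^2.

m_A(x) = x^2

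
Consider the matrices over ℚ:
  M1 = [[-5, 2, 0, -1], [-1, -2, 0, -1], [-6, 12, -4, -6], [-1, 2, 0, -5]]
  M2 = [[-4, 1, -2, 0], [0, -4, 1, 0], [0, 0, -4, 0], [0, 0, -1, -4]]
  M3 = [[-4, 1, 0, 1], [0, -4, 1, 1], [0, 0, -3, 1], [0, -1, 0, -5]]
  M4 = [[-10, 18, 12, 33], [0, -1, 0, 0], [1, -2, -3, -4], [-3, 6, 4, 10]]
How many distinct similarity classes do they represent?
3 classes: {M1}, {M2, M3}, {M4}

Characteristic polynomials: χ_{M1} = (x + 4)^4, χ_{M2} = (x + 4)^4, χ_{M3} = (x + 4)^4, χ_{M4} = (x + 1)^4.

{M1}: invariant factors x + 4, x + 4, (x + 4)^2.

{M2, M3}: invariant factors x + 4, (x + 4)^3.

{M4}: invariant factors x + 1, (x + 1)^3.

Matrices are similar if and only if their invariant-factor lists agree; the partition into similarity classes is {M1}, {M2, M3}, {M4}.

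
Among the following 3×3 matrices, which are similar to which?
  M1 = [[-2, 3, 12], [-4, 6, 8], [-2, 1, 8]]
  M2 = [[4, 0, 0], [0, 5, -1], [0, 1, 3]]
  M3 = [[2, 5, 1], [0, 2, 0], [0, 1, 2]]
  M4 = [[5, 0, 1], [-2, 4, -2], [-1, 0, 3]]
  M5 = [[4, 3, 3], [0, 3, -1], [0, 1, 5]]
2 classes: {M1, M2, M4, M5}, {M3}

Characteristic polynomials: χ_{M1} = (x - 4)^3, χ_{M2} = (x - 4)^3, χ_{M3} = (x - 2)^3, χ_{M4} = (x - 4)^3, χ_{M5} = (x - 4)^3.

{M1, M2, M4, M5}: invariant factors x - 4, (x - 4)^2.

{M3}: invariant factors (x - 2)^3.

Matrices are similar if and only if their invariant-factor lists agree; the partition into similarity classes is {M1, M2, M4, M5}, {M3}.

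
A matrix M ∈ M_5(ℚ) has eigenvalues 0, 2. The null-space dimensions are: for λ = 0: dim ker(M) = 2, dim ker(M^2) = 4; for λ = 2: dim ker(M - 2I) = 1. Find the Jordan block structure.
λ = 0: successive nullity increments [2, 2] count blocks of size ≥ k; block sizes are [2, 2].
λ = 2: successive nullity increments [1] count blocks of size ≥ k; block sizes are [1].

Jordan blocks: (0, 2), (0, 2), (2, 1)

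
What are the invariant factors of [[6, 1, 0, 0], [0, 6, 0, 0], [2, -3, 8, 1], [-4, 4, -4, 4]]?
The Jordan structure of A has elementary divisors (x - 6)^2, (x - 6)^2. Arranging the block sizes at each eigenvalue in decreasing order and taking row products gives the invariant factors.

Invariant factors (smallest first, each dividing the next): (x - 6)^2, (x - 6)^2.

Check: the last factor (x - 6)^2 is the minimal polynomial, and the product (x - 6)^4 is the characteristic polynomial.

(x - 6)^2, (x - 6)^2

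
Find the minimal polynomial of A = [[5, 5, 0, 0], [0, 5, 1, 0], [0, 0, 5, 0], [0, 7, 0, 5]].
m_A(x) = (x - 5)^3

The characteristic polynomial factors as (x - 5)^4. The minimal polynomial is ∏(x - λ)^{k_λ} where k_λ is the size of the largest Jordan block at λ.

For λ = 5: rank(A - 5I) = 2, and the largest Jordan block has size 3 (the smallest k with rank((A - 5I)^k) = rank((A - 5I)^(k+1))).

So m_A(x) = (x - 5)^3.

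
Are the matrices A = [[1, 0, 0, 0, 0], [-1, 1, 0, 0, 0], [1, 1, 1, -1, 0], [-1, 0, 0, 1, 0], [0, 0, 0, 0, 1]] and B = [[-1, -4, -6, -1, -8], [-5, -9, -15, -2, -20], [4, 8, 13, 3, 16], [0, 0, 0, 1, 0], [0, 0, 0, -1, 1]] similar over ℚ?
Yes.

Two matrices over a field are similar if and only if they have the same invariant factors.

Both A and B have characteristic polynomial (x - 1)^5 and minimal polynomial (x - 1)^2. Computing further, both have invariant factors x - 1, (x - 1)^2, (x - 1)^2. Hence A and B are similar.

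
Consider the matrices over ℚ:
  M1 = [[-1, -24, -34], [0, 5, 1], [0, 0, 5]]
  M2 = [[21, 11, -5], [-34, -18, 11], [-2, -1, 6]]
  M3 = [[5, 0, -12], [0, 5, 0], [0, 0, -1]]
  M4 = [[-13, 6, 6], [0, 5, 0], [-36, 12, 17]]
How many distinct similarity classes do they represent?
2 classes: {M1, M2}, {M3, M4}

Characteristic polynomials: χ_{M1} = (x - 5)^2(x + 1), χ_{M2} = (x - 5)^2(x + 1), χ_{M3} = (x - 5)^2(x + 1), χ_{M4} = (x - 5)^2(x + 1).

{M1, M2}: invariant factors (x - 5)^2(x + 1).

{M3, M4}: invariant factors x - 5, (x - 5)(x + 1).

Matrices are similar if and only if their invariant-factor lists agree; the partition into similarity classes is {M1, M2}, {M3, M4}.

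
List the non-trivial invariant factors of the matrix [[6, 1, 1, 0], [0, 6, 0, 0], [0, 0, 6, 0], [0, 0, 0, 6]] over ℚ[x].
The Jordan structure of A has elementary divisors (x - 6)^2, (x - 6), (x - 6). Arranging the block sizes at each eigenvalue in decreasing order and taking row products gives the invariant factors.

Invariant factors (smallest first, each dividing the next): x - 6, x - 6, (x - 6)^2.

Check: the last factor (x - 6)^2 is the minimal polynomial, and the product (x - 6)^4 is the characteristic polynomial.

x - 6, x - 6, (x - 6)^2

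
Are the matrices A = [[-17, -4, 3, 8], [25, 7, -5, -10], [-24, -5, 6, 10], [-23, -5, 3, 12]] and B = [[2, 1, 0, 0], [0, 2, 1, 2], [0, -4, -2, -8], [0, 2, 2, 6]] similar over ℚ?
Yes.

Two matrices over a field are similar if and only if they have the same invariant factors.

Both A and B have characteristic polynomial (x - 2)^4 and minimal polynomial (x - 2)^3. Computing further, both have invariant factors x - 2, (x - 2)^3. Hence A and B are similar.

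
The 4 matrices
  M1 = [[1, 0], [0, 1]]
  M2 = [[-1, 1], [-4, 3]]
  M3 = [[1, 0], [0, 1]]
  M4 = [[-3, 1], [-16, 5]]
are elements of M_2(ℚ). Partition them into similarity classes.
Characteristic polynomials: χ_{M1} = (x - 1)^2, χ_{M2} = (x - 1)^2, χ_{M3} = (x - 1)^2, χ_{M4} = (x - 1)^2.

{M1, M3}: invariant factors x - 1, x - 1.

{M2, M4}: invariant factors (x - 1)^2.

Matrices are similar if and only if their invariant-factor lists agree; the partition into similarity classes is {M1, M3}, {M2, M4}.

2 classes: {M1, M3}, {M2, M4}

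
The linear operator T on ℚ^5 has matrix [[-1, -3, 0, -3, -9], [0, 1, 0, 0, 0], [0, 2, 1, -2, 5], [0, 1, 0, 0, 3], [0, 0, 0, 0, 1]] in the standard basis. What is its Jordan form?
J = [[-1, 0, 0, 0, 0], [0, 0, 0, 0, 0], [0, 0, 1, 1, 0], [0, 0, 0, 1, 0], [0, 0, 0, 0, 1]]

The characteristic polynomial is det(xI - A) = x(x - 1)^3(x + 1), so the eigenvalues are -1 (algebraic multiplicity 1), 0 (algebraic multiplicity 1), 1 (algebraic multiplicity 3).

For λ = -1: algebraic multiplicity 1 gives one 1×1 block.

For λ = 0: algebraic multiplicity 1 gives one 1×1 block.

For λ = 1: rank(A - I) = 3, rank((A - I)^2) = 2. The eigenspace has dimension 5 - 3 = 2, so there are 2 Jordan blocks; the rank sequence gives block sizes [2, 1].

Assembling the blocks gives the Jordan form J above.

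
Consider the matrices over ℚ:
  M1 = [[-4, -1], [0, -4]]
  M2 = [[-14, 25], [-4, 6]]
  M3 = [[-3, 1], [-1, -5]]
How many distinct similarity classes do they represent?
1 class: {M1, M2, M3}

Characteristic polynomials: χ_{M1} = (x + 4)^2, χ_{M2} = (x + 4)^2, χ_{M3} = (x + 4)^2.

{M1, M2, M3}: invariant factors (x + 4)^2.

Matrices are similar if and only if their invariant-factor lists agree; the partition into similarity classes is {M1, M2, M3}.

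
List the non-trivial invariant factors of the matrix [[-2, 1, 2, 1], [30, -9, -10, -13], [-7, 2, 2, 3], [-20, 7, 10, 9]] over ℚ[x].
x^2, x^2

The Jordan structure of A has elementary divisors x^2, x^2. Arranging the block sizes at each eigenvalue in decreasing order and taking row products gives the invariant factors.

Invariant factors (smallest first, each dividing the next): x^2, x^2.

Check: the last factor x^2 is the minimal polynomial, and the product x^4 is the characteristic polynomial.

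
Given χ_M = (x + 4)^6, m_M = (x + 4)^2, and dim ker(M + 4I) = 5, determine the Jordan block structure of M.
λ = -4: algebraic multiplicity 6 (exponent in χ_M), largest block size 2 (exponent in m_M), 5 blocks (geometric multiplicity). These force block sizes [2, 1, 1, 1, 1].

Jordan blocks: (-4, 2), (-4, 1), (-4, 1), (-4, 1), (-4, 1)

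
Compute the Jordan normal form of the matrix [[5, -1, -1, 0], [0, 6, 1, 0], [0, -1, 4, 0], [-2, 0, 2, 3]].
The characteristic polynomial is det(xI - A) = (x - 5)^3(x - 3), so the eigenvalues are 3 (algebraic multiplicity 1), 5 (algebraic multiplicity 3).

For λ = 3: algebraic multiplicity 1 gives one 1×1 block.

For λ = 5: rank(A - 5I) = 2, rank((A - 5I)^2) = 1. The eigenspace has dimension 4 - 2 = 2, so there are 2 Jordan blocks; the rank sequence gives block sizes [2, 1].

Assembling the blocks gives the Jordan form J above.

J = [[3, 0, 0, 0], [0, 5, 1, 0], [0, 0, 5, 0], [0, 0, 0, 5]]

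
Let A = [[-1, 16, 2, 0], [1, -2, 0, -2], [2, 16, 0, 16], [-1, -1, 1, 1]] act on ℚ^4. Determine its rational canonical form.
R = [[0, 20, 0, 0], [1, -1, 0, 0], [0, 0, 0, 20], [0, 0, 1, -1]]

The invariant factors of A (the non-unit diagonal entries of the Smith normal form of xI - A over ℚ[x]) are (x - 4)(x + 5), (x - 4)(x + 5), each dividing the next. The characteristic polynomial is their product, (x - 4)^2(x + 5)^2.

The rational canonical form is the block-diagonal matrix of companion matrices C(f_i):
R = [[0, 20, 0, 0], [1, -1, 0, 0], [0, 0, 0, 20], [0, 0, 1, -1]].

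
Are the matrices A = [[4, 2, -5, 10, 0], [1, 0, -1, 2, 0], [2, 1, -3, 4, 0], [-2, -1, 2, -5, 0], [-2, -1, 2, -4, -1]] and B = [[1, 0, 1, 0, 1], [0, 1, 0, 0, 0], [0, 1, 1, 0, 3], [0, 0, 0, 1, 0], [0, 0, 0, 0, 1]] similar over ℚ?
trace(A) = -5 but trace(B) = 5. The trace is a similarity invariant, so A and B are not similar.

No.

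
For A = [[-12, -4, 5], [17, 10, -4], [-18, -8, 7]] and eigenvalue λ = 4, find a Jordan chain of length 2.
We seek v_1 ∈ ker((A - 4I)^2) \ ker(A - 4I), then set v_{i+1} = (A - 4I) v_i.

One such chain is v_1 = [[1, -1, 2]]^T, v_2 = [[-2, 3, -4]]^T. Check: (A - 4I) v_2 = [[0, 0, 0]]^T = 0.

v_1 = [[1, -1, 2]]^T, v_2 = [[-2, 3, -4]]^T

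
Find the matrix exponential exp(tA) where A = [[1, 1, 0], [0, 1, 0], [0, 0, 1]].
A has Jordan form J = [[1, 1, 0], [0, 1, 0], [0, 0, 1]] with A = PJP^{-1}, so e^{tA} = P e^{tJ} P^{-1}.

For a Jordan block J_k(λ), e^{tJ_k(λ)} = e^{λt} · (I + tN + t^2 N^2/2! + ... + t^{k-1} N^{k-1}/(k-1)!) where N is the nilpotent superdiagonal part.

Assembling the blocks and conjugating back gives the entries of e^{tA} as shown above.

e^{tA} = [[e^{t}, t*e^{t}, 0], [0, e^{t}, 0], [0, 0, e^{t}]]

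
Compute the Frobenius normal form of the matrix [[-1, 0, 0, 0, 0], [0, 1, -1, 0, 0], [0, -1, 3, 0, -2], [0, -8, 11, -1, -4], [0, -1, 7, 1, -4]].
R = [[-1, 0, 0, 0, 0], [0, 0, 0, 0, 2], [0, 1, 0, 0, -2], [0, 0, 1, 0, -4], [0, 0, 0, 1, -1]]

The invariant factors of A (the non-unit diagonal entries of the Smith normal form of xI - A over ℚ[x]) are x + 1, (x + 1)(x^3 + 4x - 2), each dividing the next. The characteristic polynomial is their product, (x + 1)^2(x^3 + 4x - 2).

The rational canonical form is the block-diagonal matrix of companion matrices C(f_i):
R = [[-1, 0, 0, 0, 0], [0, 0, 0, 0, 2], [0, 1, 0, 0, -2], [0, 0, 1, 0, -4], [0, 0, 0, 1, -1]].

Note the characteristic polynomial does not split into linear factors over ℚ, so A has no Jordan form over ℚ; the rational canonical form exists over any field.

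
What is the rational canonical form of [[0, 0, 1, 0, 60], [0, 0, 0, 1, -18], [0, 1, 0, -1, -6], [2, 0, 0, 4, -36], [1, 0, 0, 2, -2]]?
The invariant factors of A (the non-unit diagonal entries of the Smith normal form of xI - A over ℚ[x]) are (x + 2)(x^2 - 2x + 4)^2, each dividing the next. The characteristic polynomial is their product, (x + 2)(x^2 - 2x + 4)^2.

The rational canonical form is the block-diagonal matrix of companion matrices C(f_i):
R = [[0, 0, 0, 0, -32], [1, 0, 0, 0, 16], [0, 1, 0, 0, -8], [0, 0, 1, 0, -4], [0, 0, 0, 1, 2]].

Note the characteristic polynomial does not split into linear factors over ℚ, so A has no Jordan form over ℚ; the rational canonical form exists over any field.

R = [[0, 0, 0, 0, -32], [1, 0, 0, 0, 16], [0, 1, 0, 0, -8], [0, 0, 1, 0, -4], [0, 0, 0, 1, 2]]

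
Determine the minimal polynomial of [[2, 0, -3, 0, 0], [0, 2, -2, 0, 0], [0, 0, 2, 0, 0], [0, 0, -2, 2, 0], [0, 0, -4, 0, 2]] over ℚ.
The characteristic polynomial factors as (x - 2)^5. The minimal polynomial is ∏(x - λ)^{k_λ} where k_λ is the size of the largest Jordan block at λ.

For λ = 2: rank(A - 2I) = 1, and the largest Jordan block has size 2 (the smallest k with rank((A - 2I)^k) = rank((A - 2I)^(k+1))).

So m_A(x) = (x - 2)^2.

m_A(x) = (x - 2)^2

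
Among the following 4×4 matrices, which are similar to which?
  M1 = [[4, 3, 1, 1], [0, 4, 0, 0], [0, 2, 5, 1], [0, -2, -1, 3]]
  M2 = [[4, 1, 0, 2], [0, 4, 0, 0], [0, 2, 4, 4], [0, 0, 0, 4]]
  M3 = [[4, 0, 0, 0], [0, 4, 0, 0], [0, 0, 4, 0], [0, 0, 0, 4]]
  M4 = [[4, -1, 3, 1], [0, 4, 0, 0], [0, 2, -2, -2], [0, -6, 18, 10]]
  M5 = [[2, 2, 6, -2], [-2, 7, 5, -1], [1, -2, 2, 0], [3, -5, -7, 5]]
Characteristic polynomials: χ_{M1} = (x - 4)^4, χ_{M2} = (x - 4)^4, χ_{M3} = (x - 4)^4, χ_{M4} = (x - 4)^4, χ_{M5} = (x - 4)^4.

{M1, M5}: invariant factors (x - 4)^2, (x - 4)^2.

{M2, M4}: invariant factors x - 4, x - 4, (x - 4)^2.

{M3}: invariant factors x - 4, x - 4, x - 4, x - 4.

Matrices are similar if and only if their invariant-factor lists agree; the partition into similarity classes is {M1, M5}, {M2, M4}, {M3}.

3 classes: {M1, M5}, {M2, M4}, {M3}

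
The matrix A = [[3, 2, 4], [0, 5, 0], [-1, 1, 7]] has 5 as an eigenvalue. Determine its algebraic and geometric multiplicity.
algebraic multiplicity 3, geometric multiplicity 2

The characteristic polynomial is (x - 5)^3, so the factor x - 5 appears with exponent 3: the algebraic multiplicity is 3.

rank(A - 5I) = 1, so the eigenspace has dimension 3 - 1 = 2: the geometric multiplicity is 2.

Since 2 < 3, A is not diagonalizable.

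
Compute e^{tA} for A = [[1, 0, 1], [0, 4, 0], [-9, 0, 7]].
A has Jordan form J = [[4, 1, 0], [0, 4, 0], [0, 0, 4]] with A = PJP^{-1}, so e^{tA} = P e^{tJ} P^{-1}.

For a Jordan block J_k(λ), e^{tJ_k(λ)} = e^{λt} · (I + tN + t^2 N^2/2! + ... + t^{k-1} N^{k-1}/(k-1)!) where N is the nilpotent superdiagonal part.

Assembling the blocks and conjugating back gives the entries of e^{tA} as shown above.

e^{tA} = [[(1 - 3*t)*e^{4*t}, 0, t*e^{4*t}], [0, e^{4*t}, 0], [-9*t*e^{4*t}, 0, (3*t + 1)*e^{4*t}]]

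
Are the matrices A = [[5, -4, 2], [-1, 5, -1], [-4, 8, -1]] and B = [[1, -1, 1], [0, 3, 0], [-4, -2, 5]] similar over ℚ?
Yes.

Two matrices over a field are similar if and only if they have the same invariant factors.

Both A and B have characteristic polynomial (x - 3)^3 and minimal polynomial (x - 3)^2. Computing further, both have invariant factors x - 3, (x - 3)^2. Hence A and B are similar.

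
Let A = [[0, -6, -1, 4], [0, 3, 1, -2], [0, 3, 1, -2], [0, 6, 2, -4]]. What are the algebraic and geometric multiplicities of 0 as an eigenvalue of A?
algebraic multiplicity 4, geometric multiplicity 2

The characteristic polynomial is x^4, so the factor x appears with exponent 4: the algebraic multiplicity is 4.

rank(A) = 2, so the eigenspace has dimension 4 - 2 = 2: the geometric multiplicity is 2.

Since 2 < 4, A is not diagonalizable.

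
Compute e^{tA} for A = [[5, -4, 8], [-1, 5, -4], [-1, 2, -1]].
A has Jordan form J = [[3, 1, 0], [0, 3, 0], [0, 0, 3]] with A = PJP^{-1}, so e^{tA} = P e^{tJ} P^{-1}.

For a Jordan block J_k(λ), e^{tJ_k(λ)} = e^{λt} · (I + tN + t^2 N^2/2! + ... + t^{k-1} N^{k-1}/(k-1)!) where N is the nilpotent superdiagonal part.

Assembling the blocks and conjugating back gives the entries of e^{tA} as shown above.

e^{tA} = [[(2*t + 1)*e^{3*t}, -4*t*e^{3*t}, 8*t*e^{3*t}], [-t*e^{3*t}, (2*t + 1)*e^{3*t}, -4*t*e^{3*t}], [-t*e^{3*t}, 2*t*e^{3*t}, (1 - 4*t)*e^{3*t}]]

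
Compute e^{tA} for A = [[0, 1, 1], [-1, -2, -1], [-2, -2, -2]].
A has Jordan form J = [[-2, 0, 0], [0, -1, 1], [0, 0, -1]] with A = PJP^{-1}, so e^{tA} = P e^{tJ} P^{-1}.

For a Jordan block J_k(λ), e^{tJ_k(λ)} = e^{λt} · (I + tN + t^2 N^2/2! + ... + t^{k-1} N^{k-1}/(k-1)!) where N is the nilpotent superdiagonal part.

Assembling the blocks and conjugating back gives the entries of e^{tA} as shown above.

e^{tA} = [[((3 - t)*e^{t} - 2)*e^{-2*t}, ((2 - t)*e^{t} - 2)*e^{-2*t}, (e^{t} - 1)*e^{-2*t}], [((t - 2)*e^{t} + 2)*e^{-2*t}, ((t - 1)*e^{t} + 2)*e^{-2*t}, (1 - e^{t})*e^{-2*t}], [2*(1 - e^{t})*e^{-2*t}, 2*(1 - e^{t})*e^{-2*t}, e^{-2*t}]]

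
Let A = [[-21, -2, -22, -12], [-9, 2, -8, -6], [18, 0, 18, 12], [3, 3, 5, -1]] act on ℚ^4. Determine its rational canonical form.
R = [[0, 6, 0, 0], [1, -1, 0, 0], [0, 0, 0, 6], [0, 0, 1, -1]]

The invariant factors of A (the non-unit diagonal entries of the Smith normal form of xI - A over ℚ[x]) are (x - 2)(x + 3), (x - 2)(x + 3), each dividing the next. The characteristic polynomial is their product, (x - 2)^2(x + 3)^2.

The rational canonical form is the block-diagonal matrix of companion matrices C(f_i):
R = [[0, 6, 0, 0], [1, -1, 0, 0], [0, 0, 0, 6], [0, 0, 1, -1]].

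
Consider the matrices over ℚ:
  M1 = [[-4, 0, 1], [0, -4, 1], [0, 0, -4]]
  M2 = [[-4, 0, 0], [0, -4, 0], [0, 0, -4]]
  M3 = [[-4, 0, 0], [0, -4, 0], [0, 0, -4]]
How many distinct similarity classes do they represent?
2 classes: {M1}, {M2, M3}

Characteristic polynomials: χ_{M1} = (x + 4)^3, χ_{M2} = (x + 4)^3, χ_{M3} = (x + 4)^3.

{M1}: invariant factors x + 4, (x + 4)^2.

{M2, M3}: invariant factors x + 4, x + 4, x + 4.

Matrices are similar if and only if their invariant-factor lists agree; the partition into similarity classes is {M1}, {M2, M3}.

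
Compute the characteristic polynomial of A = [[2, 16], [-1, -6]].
xI - A = [[x - 2, -16], [1, x + 6]].

Expanding det(xI - A) along the first row:
det(xI - A) = + (x - 2)·det([[x + 6]]) - (-16)·det([[1]]).

Evaluating gives χ_A(x) = x^2 + 4x + 4 = (x + 2)^2.

χ_A(x) = (x + 2)^2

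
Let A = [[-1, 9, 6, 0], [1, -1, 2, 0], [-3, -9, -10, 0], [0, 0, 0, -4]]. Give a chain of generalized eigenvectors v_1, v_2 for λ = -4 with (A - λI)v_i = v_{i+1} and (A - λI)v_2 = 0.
We seek v_1 ∈ ker((A + 4I)^2) \ ker(A + 4I), then set v_{i+1} = (A + 4I) v_i.

One such chain is v_1 = [[2, 1, -2, 0]]^T, v_2 = [[3, 1, -3, 0]]^T. Check: (A + 4I) v_2 = [[0, 0, 0, 0]]^T = 0.

v_1 = [[2, 1, -2, 0]]^T, v_2 = [[3, 1, -3, 0]]^T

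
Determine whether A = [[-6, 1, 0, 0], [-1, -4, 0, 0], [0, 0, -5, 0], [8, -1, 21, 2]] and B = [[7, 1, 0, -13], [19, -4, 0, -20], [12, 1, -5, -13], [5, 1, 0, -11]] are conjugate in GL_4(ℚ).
Two matrices over a field are similar if and only if they have the same invariant factors.

Both A and B have characteristic polynomial (x - 2)(x + 5)^3 and minimal polynomial (x - 2)(x + 5)^2. Computing further, both have invariant factors x + 5, (x - 2)(x + 5)^2. Hence A and B are similar.

Yes.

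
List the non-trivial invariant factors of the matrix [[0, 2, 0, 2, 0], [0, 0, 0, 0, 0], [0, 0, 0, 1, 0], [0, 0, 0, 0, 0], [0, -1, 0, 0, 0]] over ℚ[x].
The Jordan structure of A has elementary divisors x^2, x^2, x. Arranging the block sizes at each eigenvalue in decreasing order and taking row products gives the invariant factors.

Invariant factors (smallest first, each dividing the next): x, x^2, x^2.

Check: the last factor x^2 is the minimal polynomial, and the product x^5 is the characteristic polynomial.

x, x^2, x^2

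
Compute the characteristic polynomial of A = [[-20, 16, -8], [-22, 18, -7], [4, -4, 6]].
xI - A = [[x + 20, -16, 8], [22, x - 18, 7], [-4, 4, x - 6]].

Expanding det(xI - A) along the first row:
det(xI - A) = + (x + 20)·det([[x - 18, 7], [4, x - 6]]) - (-16)·det([[22, 7], [-4, x - 6]]) + (8)·det([[22, x - 18], [-4, 4]]).

Evaluating gives χ_A(x) = x^3 - 4x^2 - 16x + 64 = (x - 4)^2(x + 4).

χ_A(x) = (x - 4)^2(x + 4)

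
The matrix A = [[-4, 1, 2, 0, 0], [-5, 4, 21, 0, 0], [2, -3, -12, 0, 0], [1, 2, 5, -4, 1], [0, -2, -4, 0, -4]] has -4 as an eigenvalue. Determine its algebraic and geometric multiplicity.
The characteristic polynomial is (x + 4)^5, so the factor x + 4 appears with exponent 5: the algebraic multiplicity is 5.

rank(A + 4I) = 3, so the eigenspace has dimension 5 - 3 = 2: the geometric multiplicity is 2.

Since 2 < 5, A is not diagonalizable.

algebraic multiplicity 5, geometric multiplicity 2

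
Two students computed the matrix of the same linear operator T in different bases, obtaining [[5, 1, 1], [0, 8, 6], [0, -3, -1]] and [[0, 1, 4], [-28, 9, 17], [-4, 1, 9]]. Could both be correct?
trace(A) = 12 but trace(B) = 18. The trace is a similarity invariant, so A and B are not similar.

No.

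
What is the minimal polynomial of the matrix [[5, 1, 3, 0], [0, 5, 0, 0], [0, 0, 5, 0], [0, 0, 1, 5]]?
The characteristic polynomial factors as (x - 5)^4. The minimal polynomial is ∏(x - λ)^{k_λ} where k_λ is the size of the largest Jordan block at λ.

For λ = 5: rank(A - 5I) = 2, and the largest Jordan block has size 2 (the smallest k with rank((A - 5I)^k) = rank((A - 5I)^(k+1))).

So m_A(x) = (x - 5)^2.

m_A(x) = (x - 5)^2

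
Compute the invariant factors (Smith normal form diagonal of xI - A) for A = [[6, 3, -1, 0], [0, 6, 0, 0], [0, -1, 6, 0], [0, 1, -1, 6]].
x - 6, (x - 6)^3

The Jordan structure of A has elementary divisors (x - 6)^3, (x - 6). Arranging the block sizes at each eigenvalue in decreasing order and taking row products gives the invariant factors.

Invariant factors (smallest first, each dividing the next): x - 6, (x - 6)^3.

Check: the last factor (x - 6)^3 is the minimal polynomial, and the product (x - 6)^4 is the characteristic polynomial.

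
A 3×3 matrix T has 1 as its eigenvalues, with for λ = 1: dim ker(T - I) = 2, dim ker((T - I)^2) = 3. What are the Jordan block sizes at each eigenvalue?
Jordan blocks: (1, 2), (1, 1)

λ = 1: successive nullity increments [2, 1] count blocks of size ≥ k; block sizes are [2, 1].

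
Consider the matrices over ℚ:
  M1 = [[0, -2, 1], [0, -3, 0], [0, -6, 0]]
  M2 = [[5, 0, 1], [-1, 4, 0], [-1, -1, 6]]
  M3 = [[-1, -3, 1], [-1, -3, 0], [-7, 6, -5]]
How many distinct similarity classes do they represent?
Characteristic polynomials: χ_{M1} = x^2(x + 3), χ_{M2} = (x - 5)^3, χ_{M3} = (x + 3)^3.

{M1}: invariant factors x^2(x + 3).

{M2}: invariant factors (x - 5)^3.

{M3}: invariant factors (x + 3)^3.

Matrices are similar if and only if their invariant-factor lists agree; the partition into similarity classes is {M1}, {M2}, {M3}.

3 classes: {M1}, {M2}, {M3}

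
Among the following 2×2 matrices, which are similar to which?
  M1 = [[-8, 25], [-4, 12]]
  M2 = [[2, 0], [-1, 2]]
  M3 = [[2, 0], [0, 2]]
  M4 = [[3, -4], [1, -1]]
3 classes: {M1, M2}, {M3}, {M4}

Characteristic polynomials: χ_{M1} = (x - 2)^2, χ_{M2} = (x - 2)^2, χ_{M3} = (x - 2)^2, χ_{M4} = (x - 1)^2.

{M1, M2}: invariant factors (x - 2)^2.

{M3}: invariant factors x - 2, x - 2.

{M4}: invariant factors (x - 1)^2.

Matrices are similar if and only if their invariant-factor lists agree; the partition into similarity classes is {M1, M2}, {M3}, {M4}.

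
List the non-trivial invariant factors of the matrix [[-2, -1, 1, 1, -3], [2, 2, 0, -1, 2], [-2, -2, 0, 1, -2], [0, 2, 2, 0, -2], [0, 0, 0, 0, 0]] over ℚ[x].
The Jordan structure of A has elementary divisors x^2, x^2, x. Arranging the block sizes at each eigenvalue in decreasing order and taking row products gives the invariant factors.

Invariant factors (smallest first, each dividing the next): x, x^2, x^2.

Check: the last factor x^2 is the minimal polynomial, and the product x^5 is the characteristic polynomial.

x, x^2, x^2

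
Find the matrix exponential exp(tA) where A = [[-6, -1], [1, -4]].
A has Jordan form J = [[-5, 1], [0, -5]] with A = PJP^{-1}, so e^{tA} = P e^{tJ} P^{-1}.

For a Jordan block J_k(λ), e^{tJ_k(λ)} = e^{λt} · (I + tN + t^2 N^2/2! + ... + t^{k-1} N^{k-1}/(k-1)!) where N is the nilpotent superdiagonal part.

Assembling the blocks and conjugating back gives the entries of e^{tA} as shown above.

e^{tA} = [[(1 - t)*e^{-5*t}, -t*e^{-5*t}], [t*e^{-5*t}, (t + 1)*e^{-5*t}]]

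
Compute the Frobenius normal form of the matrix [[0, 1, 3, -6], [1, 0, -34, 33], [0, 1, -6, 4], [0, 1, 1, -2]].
The invariant factors of A (the non-unit diagonal entries of the Smith normal form of xI - A over ℚ[x]) are (x^2 + 4x - 4)^2, each dividing the next. The characteristic polynomial is their product, (x^2 + 4x - 4)^2.

The rational canonical form is the block-diagonal matrix of companion matrices C(f_i):
R = [[0, 0, 0, -16], [1, 0, 0, 32], [0, 1, 0, -8], [0, 0, 1, -8]].

Note the characteristic polynomial does not split into linear factors over ℚ, so A has no Jordan form over ℚ; the rational canonical form exists over any field.

R = [[0, 0, 0, -16], [1, 0, 0, 32], [0, 1, 0, -8], [0, 0, 1, -8]]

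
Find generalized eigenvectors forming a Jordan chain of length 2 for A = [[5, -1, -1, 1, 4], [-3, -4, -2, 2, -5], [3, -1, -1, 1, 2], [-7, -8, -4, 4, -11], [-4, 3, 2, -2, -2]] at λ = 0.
v_1 = [[0, 1, 0, 2, 0]]^T, v_2 = [[1, 0, 1, 0, -1]]^T

We seek v_1 ∈ ker(A^2) \ ker(A), then set v_{i+1} = A v_i.

One such chain is v_1 = [[0, 1, 0, 2, 0]]^T, v_2 = [[1, 0, 1, 0, -1]]^T. Check: A v_2 = [[0, 0, 0, 0, 0]]^T = 0.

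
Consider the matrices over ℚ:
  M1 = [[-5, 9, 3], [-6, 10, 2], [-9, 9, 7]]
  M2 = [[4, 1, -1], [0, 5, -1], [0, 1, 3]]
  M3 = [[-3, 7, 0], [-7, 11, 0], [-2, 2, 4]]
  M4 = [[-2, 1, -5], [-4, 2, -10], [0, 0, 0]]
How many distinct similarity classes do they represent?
2 classes: {M1, M2, M3}, {M4}

Characteristic polynomials: χ_{M1} = (x - 4)^3, χ_{M2} = (x - 4)^3, χ_{M3} = (x - 4)^3, χ_{M4} = x^3.

{M1, M2, M3}: invariant factors x - 4, (x - 4)^2.

{M4}: invariant factors x, x^2.

Matrices are similar if and only if their invariant-factor lists agree; the partition into similarity classes is {M1, M2, M3}, {M4}.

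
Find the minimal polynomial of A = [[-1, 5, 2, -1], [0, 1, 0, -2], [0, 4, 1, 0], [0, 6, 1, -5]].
The characteristic polynomial factors as (x + 1)^4. The minimal polynomial is ∏(x - λ)^{k_λ} where k_λ is the size of the largest Jordan block at λ.

For λ = -1: rank(A + I) = 2, and the largest Jordan block has size 3 (the smallest k with rank((A + I)^k) = rank((A + I)^(k+1))).

So m_A(x) = (x + 1)^3.

m_A(x) = (x + 1)^3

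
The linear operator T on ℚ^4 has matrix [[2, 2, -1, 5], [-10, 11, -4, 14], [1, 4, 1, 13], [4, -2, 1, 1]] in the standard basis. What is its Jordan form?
The characteristic polynomial is det(xI - A) = (x - 6)(x - 3)^3, so the eigenvalues are 3 (algebraic multiplicity 3), 6 (algebraic multiplicity 1).

For λ = 3: rank(A - 3I) = 2, rank((A - 3I)^2) = 1. The eigenspace has dimension 4 - 2 = 2, so there are 2 Jordan blocks; the rank sequence gives block sizes [2, 1].

For λ = 6: algebraic multiplicity 1 gives one 1×1 block.

Assembling the blocks gives the Jordan form J above.

J = [[3, 1, 0, 0], [0, 3, 0, 0], [0, 0, 3, 0], [0, 0, 0, 6]]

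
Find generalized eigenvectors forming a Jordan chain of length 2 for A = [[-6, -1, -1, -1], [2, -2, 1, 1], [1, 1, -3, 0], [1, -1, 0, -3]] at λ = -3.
v_1 = [[0, 1, -2, 1]]^T, v_2 = [[0, 0, 1, -1]]^T

We seek v_1 ∈ ker((A + 3I)^2) \ ker(A + 3I), then set v_{i+1} = (A + 3I) v_i.

One such chain is v_1 = [[0, 1, -2, 1]]^T, v_2 = [[0, 0, 1, -1]]^T. Check: (A + 3I) v_2 = [[0, 0, 0, 0]]^T = 0.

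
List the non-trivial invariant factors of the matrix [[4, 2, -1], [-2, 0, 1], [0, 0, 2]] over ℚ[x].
The Jordan structure of A has elementary divisors (x - 2)^2, (x - 2). Arranging the block sizes at each eigenvalue in decreasing order and taking row products gives the invariant factors.

Invariant factors (smallest first, each dividing the next): x - 2, (x - 2)^2.

Check: the last factor (x - 2)^2 is the minimal polynomial, and the product (x - 2)^3 is the characteristic polynomial.

x - 2, (x - 2)^2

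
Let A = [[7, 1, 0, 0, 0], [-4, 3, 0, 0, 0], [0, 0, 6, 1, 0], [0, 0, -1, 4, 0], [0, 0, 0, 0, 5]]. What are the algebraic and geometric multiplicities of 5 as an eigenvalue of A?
algebraic multiplicity 5, geometric multiplicity 3

The characteristic polynomial is (x - 5)^5, so the factor x - 5 appears with exponent 5: the algebraic multiplicity is 5.

rank(A - 5I) = 2, so the eigenspace has dimension 5 - 2 = 3: the geometric multiplicity is 3.

Since 3 < 5, A is not diagonalizable.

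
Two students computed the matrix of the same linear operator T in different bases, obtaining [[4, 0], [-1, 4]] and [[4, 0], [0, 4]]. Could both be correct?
Both have characteristic polynomial (x - 4)^2, but the minimal polynomial of A is (x - 4)^2 while the minimal polynomial of B is x - 4. The minimal polynomial is a similarity invariant, so A and B are not similar.

No.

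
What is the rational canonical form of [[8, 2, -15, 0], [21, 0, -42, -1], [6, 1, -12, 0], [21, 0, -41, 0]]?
R = [[0, 0, 0, -25], [1, 0, 0, 20], [0, 1, 0, 6], [0, 0, 1, -4]]

The invariant factors of A (the non-unit diagonal entries of the Smith normal form of xI - A over ℚ[x]) are (x^2 + 2x - 5)^2, each dividing the next. The characteristic polynomial is their product, (x^2 + 2x - 5)^2.

The rational canonical form is the block-diagonal matrix of companion matrices C(f_i):
R = [[0, 0, 0, -25], [1, 0, 0, 20], [0, 1, 0, 6], [0, 0, 1, -4]].

Note the characteristic polynomial does not split into linear factors over ℚ, so A has no Jordan form over ℚ; the rational canonical form exists over any field.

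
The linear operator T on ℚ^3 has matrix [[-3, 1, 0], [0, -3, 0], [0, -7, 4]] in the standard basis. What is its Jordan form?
The characteristic polynomial is det(xI - A) = (x - 4)(x + 3)^2, so the eigenvalues are -3 (algebraic multiplicity 2), 4 (algebraic multiplicity 1).

For λ = -3: rank(A + 3I) = 2, rank((A + 3I)^2) = 1. The eigenspace has dimension 3 - 2 = 1, so there is 1 Jordan block; the rank sequence gives block sizes [2].

For λ = 4: algebraic multiplicity 1 gives one 1×1 block.

Assembling the blocks gives the Jordan form J above.

J = [[-3, 1, 0], [0, -3, 0], [0, 0, 4]]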